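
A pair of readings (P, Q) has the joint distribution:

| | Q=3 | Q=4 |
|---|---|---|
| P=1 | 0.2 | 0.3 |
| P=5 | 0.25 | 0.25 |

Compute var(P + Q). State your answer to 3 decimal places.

E[P] = 3,  E[Q] = 3.55,  E[PQ] = 10.55
var(P) = 13 − (3)² = 4;  var(Q) = 12.85 − (3.55)² = 0.2475
cov(P,Q) = 10.55 − (3)(3.55) = -0.1
var(P + Q) = (1)²·4 + (1)²·0.2475 + 2·(1)·(1)·-0.1 = 4.0475

4.048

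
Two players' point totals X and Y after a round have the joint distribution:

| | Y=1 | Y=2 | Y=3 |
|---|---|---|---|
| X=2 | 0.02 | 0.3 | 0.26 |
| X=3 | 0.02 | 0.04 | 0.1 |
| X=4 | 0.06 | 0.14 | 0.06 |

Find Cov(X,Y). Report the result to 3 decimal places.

-0.138

E[X] = 2.68,  E[Y] = 2.32
E[XY] = 6.08
Cov(X,Y) = E[XY] − E[X]E[Y] = 6.08 − (2.68)(2.32) = -0.1376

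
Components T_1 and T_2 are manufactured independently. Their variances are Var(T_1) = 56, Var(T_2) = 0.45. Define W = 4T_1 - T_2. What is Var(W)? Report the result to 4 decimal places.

By independence, Var(W) = (4)²Var(T_1) + (-1)²Var(T_2)
= (4)²·56 + (-1)²·0.45 = 896.45

896.4500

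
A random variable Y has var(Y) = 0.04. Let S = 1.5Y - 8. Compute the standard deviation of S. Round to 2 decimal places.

0.30

var(1.5Y - 8) = (1.5)²·0.04 = 0.09
sd(S) = √0.09 ≈ 0.30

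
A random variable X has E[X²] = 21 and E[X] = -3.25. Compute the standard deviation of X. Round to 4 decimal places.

var(X) = 21 − (-3.25)² = 10.4375
SD(X) = √10.4375 ≈ 3.2307

3.2307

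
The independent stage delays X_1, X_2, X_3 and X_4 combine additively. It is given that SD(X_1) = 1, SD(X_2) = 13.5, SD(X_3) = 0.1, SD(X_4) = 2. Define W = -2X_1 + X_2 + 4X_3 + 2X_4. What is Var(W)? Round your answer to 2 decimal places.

202.41

Var(X_1) = 1, Var(X_2) = 182.25, Var(X_3) = 0.01, Var(X_4) = 4
By independence, Var(W) = (-2)²Var(X_1) + (1)²Var(X_2) + (4)²Var(X_3) + (2)²Var(X_4)
= (-2)²·1 + (1)²·182.25 + (4)²·0.01 + (2)²·4 = 202.41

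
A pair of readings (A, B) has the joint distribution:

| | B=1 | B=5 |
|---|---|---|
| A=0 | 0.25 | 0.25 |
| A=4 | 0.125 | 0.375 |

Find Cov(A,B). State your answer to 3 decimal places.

1.000

E[A] = 2,  E[B] = 3.5
E[AB] = 8
Cov(A,B) = E[AB] − E[A]E[B] = 8 − (2)(3.5) = 1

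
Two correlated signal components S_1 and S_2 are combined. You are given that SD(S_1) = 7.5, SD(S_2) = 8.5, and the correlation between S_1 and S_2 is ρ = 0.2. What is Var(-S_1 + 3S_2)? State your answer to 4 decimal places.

630.0000

Var(S_1) = (7.5)² = 56.25;  Var(S_2) = (8.5)² = 72.25
Cov(S_1,S_2) = ρ·SD(S_1)·SD(S_2) = 0.2·7.5·8.5 = 12.75
Var(-S_1 + 3S_2) = (-1)²·Var(S_1) + (3)²·Var(S_2) + 2·(-1)·(3)·Cov(S_1,S_2)
= 1·56.25 + 9·72.25 + -6·12.75 = 630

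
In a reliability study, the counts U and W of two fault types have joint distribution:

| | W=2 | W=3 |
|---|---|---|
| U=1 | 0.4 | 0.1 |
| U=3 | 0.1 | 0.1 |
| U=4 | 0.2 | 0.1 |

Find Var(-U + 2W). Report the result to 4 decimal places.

2.2100

E[U] = 2.3,  E[W] = 2.3,  E[UW] = 5.4
Var(U) = 7.1 − (2.3)² = 1.81;  Var(W) = 5.5 − (2.3)² = 0.21
Cov(U,W) = 5.4 − (2.3)(2.3) = 0.11
Var(-U + 2W) = (-1)²·1.81 + (2)²·0.21 + 2·(-1)·(2)·0.11 = 2.21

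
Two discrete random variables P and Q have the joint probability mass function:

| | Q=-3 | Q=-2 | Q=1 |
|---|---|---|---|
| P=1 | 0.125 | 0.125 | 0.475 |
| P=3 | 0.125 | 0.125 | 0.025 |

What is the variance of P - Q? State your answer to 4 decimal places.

5.5600

E[P] = 1.55,  E[Q] = -0.75,  E[PQ] = -1.95
Var(P) = 3.2 − (1.55)² = 0.7975;  Var(Q) = 3.75 − (-0.75)² = 3.1875
Cov(P,Q) = -1.95 − (1.55)(-0.75) = -0.7875
Var(P - Q) = (1)²·0.7975 + (-1)²·3.1875 + 2·(1)·(-1)·-0.7875 = 5.56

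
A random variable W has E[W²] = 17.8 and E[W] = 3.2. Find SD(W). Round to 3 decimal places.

2.750

Var(W) = 17.8 − (3.2)² = 7.56
SD(W) = √7.56 ≈ 2.750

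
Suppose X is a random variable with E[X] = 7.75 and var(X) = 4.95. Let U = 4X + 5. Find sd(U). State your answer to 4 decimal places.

var(4X + 5) = (4)²·4.95 = 79.2
sd(U) = √79.2 ≈ 8.8994

8.8994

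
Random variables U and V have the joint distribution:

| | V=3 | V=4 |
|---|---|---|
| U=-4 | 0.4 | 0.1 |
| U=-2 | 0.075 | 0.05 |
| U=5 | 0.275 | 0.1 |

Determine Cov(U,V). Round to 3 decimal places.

E[U] = -0.375,  E[V] = 3.25
E[UV] = -1.125
Cov(U,V) = E[UV] − E[U]E[V] = -1.125 − (-0.375)(3.25) = 0.09375

0.094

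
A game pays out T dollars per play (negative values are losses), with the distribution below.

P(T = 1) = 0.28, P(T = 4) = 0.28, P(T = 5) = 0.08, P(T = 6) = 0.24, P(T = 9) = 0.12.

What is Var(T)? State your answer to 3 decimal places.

E[T] = (1)(0.28) + (4)(0.28) + (5)(0.08) + (6)(0.24) + (9)(0.12) = 4.32
E[T²] = (1)²(0.28) + (4)²(0.28) + (5)²(0.08) + (6)²(0.24) + (9)²(0.12) = 25.12
Var(T) = E[T²] − (E[T])² = 25.12 − (4.32)² = 6.4576

6.458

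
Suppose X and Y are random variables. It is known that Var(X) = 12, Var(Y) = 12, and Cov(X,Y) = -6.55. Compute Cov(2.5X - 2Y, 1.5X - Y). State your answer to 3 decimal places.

Cov(2.5X - 2Y, 1.5X - Y) = (2.5)(1.5)Var(X) + (-2)(-1)Var(Y) + [(2.5)(-1) + (-2)(1.5)]Cov(X,Y)
= 3.75·12 + 2·12 + -5.5·-6.55 = 105.025

105.025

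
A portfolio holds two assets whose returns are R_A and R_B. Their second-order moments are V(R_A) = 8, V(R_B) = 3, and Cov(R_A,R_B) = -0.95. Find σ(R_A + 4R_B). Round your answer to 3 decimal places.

6.957

V(R_A + 4R_B) = (1)²·V(R_A) + (4)²·V(R_B) + 2·(1)·(4)·Cov(R_A,R_B)
= 1·8 + 16·3 + 8·-0.95 = 48.4
σ(R_A + 4R_B) = √48.4 ≈ 6.957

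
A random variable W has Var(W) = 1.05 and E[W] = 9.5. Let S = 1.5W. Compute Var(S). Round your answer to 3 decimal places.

Var(1.5W) = (1.5)²·Var(W) = 2.25·1.05 = 2.3625

2.363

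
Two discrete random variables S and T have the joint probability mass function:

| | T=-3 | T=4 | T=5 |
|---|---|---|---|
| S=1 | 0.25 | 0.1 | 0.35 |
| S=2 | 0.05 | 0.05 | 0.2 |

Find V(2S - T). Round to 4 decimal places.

12.4275

E[S] = 1.3,  E[T] = 2.45,  E[ST] = 3.5
V(S) = 1.9 − (1.3)² = 0.21;  V(T) = 18.85 − (2.45)² = 12.8475
Cov(S,T) = 3.5 − (1.3)(2.45) = 0.315
V(2S - T) = (2)²·0.21 + (-1)²·12.8475 + 2·(2)·(-1)·0.315 = 12.4275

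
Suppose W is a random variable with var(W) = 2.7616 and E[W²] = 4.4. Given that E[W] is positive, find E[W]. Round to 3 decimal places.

1.280

(E[W])² = E[W²] − var(W) = 4.4 − 2.7616 = 1.6384
E[W] = √1.6384 = 1.28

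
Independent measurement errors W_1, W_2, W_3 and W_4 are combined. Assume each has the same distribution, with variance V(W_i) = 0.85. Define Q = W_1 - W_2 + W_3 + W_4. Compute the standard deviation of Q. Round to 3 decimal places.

By independence, V(Q) = (1)²V(W_1) + (-1)²V(W_2) + (1)²V(W_3) + (1)²V(W_4)
= (1)²·0.85 + (-1)²·0.85 + (1)²·0.85 + (1)²·0.85 = 3.4
SD(Q) = √3.4 ≈ 1.844

1.844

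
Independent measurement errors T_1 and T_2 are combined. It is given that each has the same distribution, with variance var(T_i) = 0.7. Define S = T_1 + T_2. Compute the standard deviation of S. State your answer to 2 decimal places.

By independence, var(S) = (1)²var(T_1) + (1)²var(T_2)
= (1)²·0.7 + (1)²·0.7 = 1.4
sd(S) = √1.4 ≈ 1.18

1.18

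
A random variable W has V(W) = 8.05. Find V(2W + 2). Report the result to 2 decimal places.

V(2W + 2) = (2)²·V(W) = 4·8.05 = 32.2

32.20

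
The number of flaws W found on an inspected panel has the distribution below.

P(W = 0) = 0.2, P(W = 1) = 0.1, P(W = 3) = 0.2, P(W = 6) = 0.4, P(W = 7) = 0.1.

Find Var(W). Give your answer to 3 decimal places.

6.760

E[W] = (0)(0.2) + (1)(0.1) + (3)(0.2) + (6)(0.4) + (7)(0.1) = 3.8
E[W²] = (0)²(0.2) + (1)²(0.1) + (3)²(0.2) + (6)²(0.4) + (7)²(0.1) = 21.2
Var(W) = E[W²] − (E[W])² = 21.2 − (3.8)² = 6.76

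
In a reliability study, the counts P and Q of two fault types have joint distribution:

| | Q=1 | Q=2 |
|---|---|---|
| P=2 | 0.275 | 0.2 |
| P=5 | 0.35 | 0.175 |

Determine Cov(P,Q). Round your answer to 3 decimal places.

E[P] = 3.575,  E[Q] = 1.375
E[PQ] = 4.85
Cov(P,Q) = E[PQ] − E[P]E[Q] = 4.85 − (3.575)(1.375) = -0.065625

-0.066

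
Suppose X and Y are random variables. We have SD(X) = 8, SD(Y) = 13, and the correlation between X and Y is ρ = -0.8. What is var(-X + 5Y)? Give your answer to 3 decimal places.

var(X) = (8)² = 64;  var(Y) = (13)² = 169
cov(X,Y) = ρ·SD(X)·SD(Y) = -0.8·8·13 = -83.2
var(-X + 5Y) = (-1)²·var(X) + (5)²·var(Y) + 2·(-1)·(5)·cov(X,Y)
= 1·64 + 25·169 + -10·-83.2 = 5121

5121.000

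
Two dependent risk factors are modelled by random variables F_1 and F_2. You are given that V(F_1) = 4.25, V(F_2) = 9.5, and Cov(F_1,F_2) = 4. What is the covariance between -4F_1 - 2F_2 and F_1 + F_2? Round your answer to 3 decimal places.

-60.000

Cov(-4F_1 - 2F_2, F_1 + F_2) = (-4)(1)V(F_1) + (-2)(1)V(F_2) + [(-4)(1) + (-2)(1)]Cov(F_1,F_2)
= -4·4.25 + -2·9.5 + -6·4 = -60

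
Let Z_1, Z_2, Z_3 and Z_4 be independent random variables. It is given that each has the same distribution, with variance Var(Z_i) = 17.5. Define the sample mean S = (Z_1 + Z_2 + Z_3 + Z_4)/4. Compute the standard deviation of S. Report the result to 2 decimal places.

By independence, Var(S) = (0.25)²Var(Z_1) + (0.25)²Var(Z_2) + (0.25)²Var(Z_3) + (0.25)²Var(Z_4)
= (0.25)²·17.5 + (0.25)²·17.5 + (0.25)²·17.5 + (0.25)²·17.5 = 4.375
sd(S) = √4.375 ≈ 2.09

2.09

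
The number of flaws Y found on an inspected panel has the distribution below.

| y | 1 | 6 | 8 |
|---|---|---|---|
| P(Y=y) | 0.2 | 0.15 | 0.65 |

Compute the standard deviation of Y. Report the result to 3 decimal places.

2.740

E[Y] = (1)(0.2) + (6)(0.15) + (8)(0.65) = 6.3
E[Y²] = (1)²(0.2) + (6)²(0.15) + (8)²(0.65) = 47.2
var(Y) = E[Y²] − (E[Y])² = 47.2 − (6.3)² = 7.51
sd(Y) = √7.51 ≈ 2.740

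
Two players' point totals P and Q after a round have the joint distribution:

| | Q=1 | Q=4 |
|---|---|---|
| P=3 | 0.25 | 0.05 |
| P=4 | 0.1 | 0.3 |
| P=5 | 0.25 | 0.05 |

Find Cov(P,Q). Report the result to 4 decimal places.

0.0000

E[P] = 4,  E[Q] = 2.2
E[PQ] = 8.8
Cov(P,Q) = E[PQ] − E[P]E[Q] = 8.8 − (4)(2.2) = 0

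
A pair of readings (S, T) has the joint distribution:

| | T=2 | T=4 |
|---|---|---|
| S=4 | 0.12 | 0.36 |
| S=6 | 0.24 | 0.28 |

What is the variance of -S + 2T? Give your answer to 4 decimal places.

E[S] = 5.04,  E[T] = 3.28,  E[ST] = 16.32
Var(S) = 26.4 − (5.04)² = 0.9984;  Var(T) = 11.68 − (3.28)² = 0.9216
cov(S,T) = 16.32 − (5.04)(3.28) = -0.2112
Var(-S + 2T) = (-1)²·0.9984 + (2)²·0.9216 + 2·(-1)·(2)·-0.2112 = 5.5296

5.5296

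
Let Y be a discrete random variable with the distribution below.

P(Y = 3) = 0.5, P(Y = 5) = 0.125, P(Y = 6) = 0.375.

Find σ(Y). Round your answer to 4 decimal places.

E[Y] = (3)(0.5) + (5)(0.125) + (6)(0.375) = 4.375
E[Y²] = (3)²(0.5) + (5)²(0.125) + (6)²(0.375) = 21.125
var(Y) = E[Y²] − (E[Y])² = 21.125 − (4.375)² = 1.984375
σ(Y) = √1.984375 ≈ 1.4087

1.4087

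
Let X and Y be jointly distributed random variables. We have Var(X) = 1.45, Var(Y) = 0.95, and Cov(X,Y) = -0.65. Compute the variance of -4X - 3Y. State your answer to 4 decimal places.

16.1500

Var(-4X - 3Y) = (-4)²·Var(X) + (-3)²·Var(Y) + 2·(-4)·(-3)·Cov(X,Y)
= 16·1.45 + 9·0.95 + 24·-0.65 = 16.15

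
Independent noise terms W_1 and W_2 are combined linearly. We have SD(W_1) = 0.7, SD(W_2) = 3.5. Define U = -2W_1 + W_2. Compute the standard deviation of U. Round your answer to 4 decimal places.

3.7696

Var(W_1) = 0.49, Var(W_2) = 12.25
By independence, Var(U) = (-2)²Var(W_1) + (1)²Var(W_2)
= (-2)²·0.49 + (1)²·12.25 = 14.21
SD(U) = √14.21 ≈ 3.7696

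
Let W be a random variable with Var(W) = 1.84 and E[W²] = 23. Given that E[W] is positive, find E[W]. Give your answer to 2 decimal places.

4.60

(E[W])² = E[W²] − Var(W) = 23 − 1.84 = 21.16
E[W] = √21.16 = 4.6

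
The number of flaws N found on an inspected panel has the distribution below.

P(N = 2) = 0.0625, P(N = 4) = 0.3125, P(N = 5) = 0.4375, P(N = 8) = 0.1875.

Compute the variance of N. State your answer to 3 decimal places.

E[N] = (2)(0.0625) + (4)(0.3125) + (5)(0.4375) + (8)(0.1875) = 5.0625
E[N²] = (2)²(0.0625) + (4)²(0.3125) + (5)²(0.4375) + (8)²(0.1875) = 28.1875
Var(N) = E[N²] − (E[N])² = 28.1875 − (5.0625)² = 2.55859375

2.559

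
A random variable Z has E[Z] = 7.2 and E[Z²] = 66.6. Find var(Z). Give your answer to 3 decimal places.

var(Z) = 66.6 − (7.2)² = 14.76

14.760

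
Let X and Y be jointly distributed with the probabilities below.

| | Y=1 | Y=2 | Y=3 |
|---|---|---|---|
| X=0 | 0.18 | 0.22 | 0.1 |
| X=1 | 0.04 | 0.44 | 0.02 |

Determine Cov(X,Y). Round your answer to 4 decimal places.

E[X] = 0.5,  E[Y] = 1.9
E[XY] = 0.98
Cov(X,Y) = E[XY] − E[X]E[Y] = 0.98 − (0.5)(1.9) = 0.03

0.0300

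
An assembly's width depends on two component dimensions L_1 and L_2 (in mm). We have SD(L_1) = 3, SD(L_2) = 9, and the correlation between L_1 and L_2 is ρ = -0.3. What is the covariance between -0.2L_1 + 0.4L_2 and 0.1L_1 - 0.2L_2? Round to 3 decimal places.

V(L_1) = (3)² = 9;  V(L_2) = (9)² = 81
cov(L_1,L_2) = ρ·SD(L_1)·SD(L_2) = -0.3·3·9 = -8.1
cov(-0.2L_1 + 0.4L_2, 0.1L_1 - 0.2L_2) = (-0.2)(0.1)V(L_1) + (0.4)(-0.2)V(L_2) + [(-0.2)(-0.2) + (0.4)(0.1)]cov(L_1,L_2)
= -0.02·9 + -0.08·81 + 0.08·-8.1 = -7.308

-7.308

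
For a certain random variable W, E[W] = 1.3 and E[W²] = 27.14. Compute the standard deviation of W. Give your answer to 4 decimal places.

Var(W) = 27.14 − (1.3)² = 25.45
SD(W) = √25.45 ≈ 5.0448

5.0448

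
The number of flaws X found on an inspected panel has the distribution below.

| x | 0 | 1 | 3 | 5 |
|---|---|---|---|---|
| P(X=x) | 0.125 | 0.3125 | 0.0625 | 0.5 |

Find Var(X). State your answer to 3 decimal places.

4.375

E[X] = (0)(0.125) + (1)(0.3125) + (3)(0.0625) + (5)(0.5) = 3
E[X²] = (0)²(0.125) + (1)²(0.3125) + (3)²(0.0625) + (5)²(0.5) = 13.375
Var(X) = E[X²] − (E[X])² = 13.375 − (3)² = 4.375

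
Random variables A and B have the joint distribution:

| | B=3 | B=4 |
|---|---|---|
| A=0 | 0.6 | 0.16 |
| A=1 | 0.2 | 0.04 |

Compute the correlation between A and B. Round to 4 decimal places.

E[A] = 0.24,  E[B] = 3.2
E[AB] = 0.76
Cov(A,B) = E[AB] − E[A]E[B] = 0.76 − (0.24)(3.2) = -0.008
Var(A) = 0.1824,  Var(B) = 0.16
ρ = -0.008 / √(0.1824·0.16) ≈ -0.0468

-0.0468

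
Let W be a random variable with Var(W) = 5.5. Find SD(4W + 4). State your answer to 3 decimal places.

Var(4W + 4) = (4)²·5.5 = 88
SD(4W + 4) = √88 ≈ 9.381

9.381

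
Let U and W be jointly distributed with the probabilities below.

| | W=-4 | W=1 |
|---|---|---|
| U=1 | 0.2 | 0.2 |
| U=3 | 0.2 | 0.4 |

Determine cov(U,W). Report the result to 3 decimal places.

0.400

E[U] = 2.2,  E[W] = -1
E[UW] = -1.8
cov(U,W) = E[UW] − E[U]E[W] = -1.8 − (2.2)(-1) = 0.4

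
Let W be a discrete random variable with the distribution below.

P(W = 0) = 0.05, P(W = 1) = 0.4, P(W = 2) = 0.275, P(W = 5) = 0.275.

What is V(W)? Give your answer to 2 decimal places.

2.97

E[W] = (0)(0.05) + (1)(0.4) + (2)(0.275) + (5)(0.275) = 2.325
E[W²] = (0)²(0.05) + (1)²(0.4) + (2)²(0.275) + (5)²(0.275) = 8.375
V(W) = E[W²] − (E[W])² = 8.375 − (2.325)² = 2.969375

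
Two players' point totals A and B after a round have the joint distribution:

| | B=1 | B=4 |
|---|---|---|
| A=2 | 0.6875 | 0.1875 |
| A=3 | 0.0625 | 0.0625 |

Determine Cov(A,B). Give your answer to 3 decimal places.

E[A] = 2.125,  E[B] = 1.75
E[AB] = 3.8125
Cov(A,B) = E[AB] − E[A]E[B] = 3.8125 − (2.125)(1.75) = 0.09375

0.094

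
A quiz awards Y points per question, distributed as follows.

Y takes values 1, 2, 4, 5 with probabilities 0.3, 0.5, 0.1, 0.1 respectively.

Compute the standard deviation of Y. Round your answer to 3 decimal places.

1.249

E[Y] = (1)(0.3) + (2)(0.5) + (4)(0.1) + (5)(0.1) = 2.2
E[Y²] = (1)²(0.3) + (2)²(0.5) + (4)²(0.1) + (5)²(0.1) = 6.4
Var(Y) = E[Y²] − (E[Y])² = 6.4 − (2.2)² = 1.56
sd(Y) = √1.56 ≈ 1.249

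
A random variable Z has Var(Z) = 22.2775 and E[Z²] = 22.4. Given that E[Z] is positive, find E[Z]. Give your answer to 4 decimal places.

(E[Z])² = E[Z²] − Var(Z) = 22.4 − 22.2775 = 0.1225
E[Z] = √0.1225 = 0.35

0.3500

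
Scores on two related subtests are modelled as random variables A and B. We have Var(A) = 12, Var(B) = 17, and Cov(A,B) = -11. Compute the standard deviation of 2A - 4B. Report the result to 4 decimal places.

Var(2A - 4B) = (2)²·Var(A) + (-4)²·Var(B) + 2·(2)·(-4)·Cov(A,B)
= 4·12 + 16·17 + -16·-11 = 496
sd(2A - 4B) = √496 ≈ 22.2711

22.2711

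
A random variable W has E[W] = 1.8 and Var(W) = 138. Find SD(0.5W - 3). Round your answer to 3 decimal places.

Var(0.5W - 3) = (0.5)²·138 = 34.5
SD(0.5W - 3) = √34.5 ≈ 5.874

5.874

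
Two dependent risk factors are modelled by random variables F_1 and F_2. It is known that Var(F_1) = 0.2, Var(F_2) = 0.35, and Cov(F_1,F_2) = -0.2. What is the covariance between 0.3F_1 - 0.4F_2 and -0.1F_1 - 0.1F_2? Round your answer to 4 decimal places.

0.0060

Cov(0.3F_1 - 0.4F_2, -0.1F_1 - 0.1F_2) = (0.3)(-0.1)Var(F_1) + (-0.4)(-0.1)Var(F_2) + [(0.3)(-0.1) + (-0.4)(-0.1)]Cov(F_1,F_2)
= -0.03·0.2 + 0.04·0.35 + 0.01·-0.2 = 0.006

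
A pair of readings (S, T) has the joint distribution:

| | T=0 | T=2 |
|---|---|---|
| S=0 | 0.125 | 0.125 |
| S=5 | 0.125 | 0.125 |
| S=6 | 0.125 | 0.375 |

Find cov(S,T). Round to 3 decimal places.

0.438

E[S] = 4.25,  E[T] = 1.25
E[ST] = 5.75
cov(S,T) = E[ST] − E[S]E[T] = 5.75 − (4.25)(1.25) = 0.4375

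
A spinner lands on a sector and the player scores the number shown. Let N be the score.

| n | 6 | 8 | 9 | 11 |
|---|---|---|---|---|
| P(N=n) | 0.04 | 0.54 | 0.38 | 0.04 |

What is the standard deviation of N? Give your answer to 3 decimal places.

E[N] = (6)(0.04) + (8)(0.54) + (9)(0.38) + (11)(0.04) = 8.42
E[N²] = (6)²(0.04) + (8)²(0.54) + (9)²(0.38) + (11)²(0.04) = 71.62
Var(N) = E[N²] − (E[N])² = 71.62 − (8.42)² = 0.7236
sd(N) = √0.7236 ≈ 0.851

0.851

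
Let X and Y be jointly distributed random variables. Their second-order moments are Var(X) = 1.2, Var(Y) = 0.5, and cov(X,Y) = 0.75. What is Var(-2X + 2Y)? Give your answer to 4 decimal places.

0.8000

Var(-2X + 2Y) = (-2)²·Var(X) + (2)²·Var(Y) + 2·(-2)·(2)·cov(X,Y)
= 4·1.2 + 4·0.5 + -8·0.75 = 0.8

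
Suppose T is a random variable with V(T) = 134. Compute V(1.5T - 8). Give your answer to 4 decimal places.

301.5000

V(1.5T - 8) = (1.5)²·V(T) = 2.25·134 = 301.5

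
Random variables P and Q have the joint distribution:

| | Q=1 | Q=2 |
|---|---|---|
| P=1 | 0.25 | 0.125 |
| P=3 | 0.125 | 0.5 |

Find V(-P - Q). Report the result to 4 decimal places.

E[P] = 2.25,  E[Q] = 1.625,  E[PQ] = 3.875
V(P) = 6 − (2.25)² = 0.9375;  V(Q) = 2.875 − (1.625)² = 0.234375
Cov(P,Q) = 3.875 − (2.25)(1.625) = 0.21875
V(-P - Q) = (-1)²·0.9375 + (-1)²·0.234375 + 2·(-1)·(-1)·0.21875 = 1.609375

1.6094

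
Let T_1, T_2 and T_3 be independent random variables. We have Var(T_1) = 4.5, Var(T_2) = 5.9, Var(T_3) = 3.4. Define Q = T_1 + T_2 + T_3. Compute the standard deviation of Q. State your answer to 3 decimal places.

3.715

By independence, Var(Q) = (1)²Var(T_1) + (1)²Var(T_2) + (1)²Var(T_3)
= (1)²·4.5 + (1)²·5.9 + (1)²·3.4 = 13.8
sd(Q) = √13.8 ≈ 3.715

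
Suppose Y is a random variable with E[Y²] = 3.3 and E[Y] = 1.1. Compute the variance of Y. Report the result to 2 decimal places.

V(Y) = 3.3 − (1.1)² = 2.09

2.09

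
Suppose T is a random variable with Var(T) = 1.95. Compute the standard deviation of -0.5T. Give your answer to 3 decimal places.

Var(-0.5T) = (-0.5)²·1.95 = 0.4875
σ(-0.5T) = √0.4875 ≈ 0.698

0.698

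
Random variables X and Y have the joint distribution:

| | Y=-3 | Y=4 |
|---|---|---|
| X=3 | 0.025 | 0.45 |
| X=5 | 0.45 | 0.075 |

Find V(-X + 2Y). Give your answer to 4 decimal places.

E[X] = 4.05,  E[Y] = 0.675,  E[XY] = -0.075
V(X) = 17.4 − (4.05)² = 0.9975;  V(Y) = 12.675 − (0.675)² = 12.219375
Cov(X,Y) = -0.075 − (4.05)(0.675) = -2.80875
V(-X + 2Y) = (-1)²·0.9975 + (2)²·12.219375 + 2·(-1)·(2)·-2.80875 = 61.11

61.1100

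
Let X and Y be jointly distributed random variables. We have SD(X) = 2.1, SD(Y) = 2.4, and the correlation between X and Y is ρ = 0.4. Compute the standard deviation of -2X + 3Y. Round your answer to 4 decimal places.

6.7296

V(X) = (2.1)² = 4.41;  V(Y) = (2.4)² = 5.76
Cov(X,Y) = ρ·SD(X)·SD(Y) = 0.4·2.1·2.4 = 2.016
V(-2X + 3Y) = (-2)²·V(X) + (3)²·V(Y) + 2·(-2)·(3)·Cov(X,Y)
= 4·4.41 + 9·5.76 + -12·2.016 = 45.288
SD(-2X + 3Y) = √45.288 ≈ 6.7296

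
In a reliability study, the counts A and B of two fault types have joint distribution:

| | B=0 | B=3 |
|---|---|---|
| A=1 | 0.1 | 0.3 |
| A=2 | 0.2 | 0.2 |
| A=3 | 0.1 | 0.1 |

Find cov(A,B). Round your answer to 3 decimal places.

E[A] = 1.8,  E[B] = 1.8
E[AB] = 3
cov(A,B) = E[AB] − E[A]E[B] = 3 − (1.8)(1.8) = -0.24

-0.240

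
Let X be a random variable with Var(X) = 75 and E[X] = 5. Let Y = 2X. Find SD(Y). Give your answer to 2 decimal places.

Var(2X) = (2)²·75 = 300
SD(Y) = √300 ≈ 17.32

17.32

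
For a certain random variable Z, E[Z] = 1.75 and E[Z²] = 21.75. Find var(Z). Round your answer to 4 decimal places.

18.6875

var(Z) = 21.75 − (1.75)² = 18.6875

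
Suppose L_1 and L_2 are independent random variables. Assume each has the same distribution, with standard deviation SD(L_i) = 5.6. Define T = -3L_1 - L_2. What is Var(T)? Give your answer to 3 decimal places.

Var(L_i) = (5.6)² = 31.36
By independence, Var(T) = (-3)²Var(L_1) + (-1)²Var(L_2)
= (-3)²·31.36 + (-1)²·31.36 = 313.6

313.600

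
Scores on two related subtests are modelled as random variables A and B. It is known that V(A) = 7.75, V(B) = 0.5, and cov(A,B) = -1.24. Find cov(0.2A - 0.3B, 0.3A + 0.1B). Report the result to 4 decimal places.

0.5368

cov(0.2A - 0.3B, 0.3A + 0.1B) = (0.2)(0.3)V(A) + (-0.3)(0.1)V(B) + [(0.2)(0.1) + (-0.3)(0.3)]cov(A,B)
= 0.06·7.75 + -0.03·0.5 + -0.07·-1.24 = 0.5368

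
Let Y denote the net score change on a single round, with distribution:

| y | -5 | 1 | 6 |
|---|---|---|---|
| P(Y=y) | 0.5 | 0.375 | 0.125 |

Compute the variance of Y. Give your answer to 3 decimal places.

15.484

E[Y] = (-5)(0.5) + (1)(0.375) + (6)(0.125) = -1.375
E[Y²] = (-5)²(0.5) + (1)²(0.375) + (6)²(0.125) = 17.375
V(Y) = E[Y²] − (E[Y])² = 17.375 − (-1.375)² = 15.484375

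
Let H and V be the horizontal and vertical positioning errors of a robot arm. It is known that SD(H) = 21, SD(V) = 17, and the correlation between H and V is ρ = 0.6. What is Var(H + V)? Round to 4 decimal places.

Var(H) = (21)² = 441;  Var(V) = (17)² = 289
Cov(H,V) = ρ·SD(H)·SD(V) = 0.6·21·17 = 214.2
Var(H + V) = (1)²·Var(H) + (1)²·Var(V) + 2·(1)·(1)·Cov(H,V)
= 1·441 + 1·289 + 2·214.2 = 1158.4

1158.4000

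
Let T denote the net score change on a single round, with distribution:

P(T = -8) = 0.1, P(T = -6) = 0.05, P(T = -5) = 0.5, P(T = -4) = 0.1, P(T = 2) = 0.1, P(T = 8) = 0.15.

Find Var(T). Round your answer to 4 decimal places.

25.5400

E[T] = (-8)(0.1) + (-6)(0.05) + (-5)(0.5) + (-4)(0.1) + (2)(0.1) + (8)(0.15) = -2.6
E[T²] = (-8)²(0.1) + (-6)²(0.05) + (-5)²(0.5) + (-4)²(0.1) + (2)²(0.1) + (8)²(0.15) = 32.3
Var(T) = E[T²] − (E[T])² = 32.3 − (-2.6)² = 25.54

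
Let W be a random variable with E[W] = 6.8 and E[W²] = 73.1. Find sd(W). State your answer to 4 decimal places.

5.1827

V(W) = 73.1 − (6.8)² = 26.86
sd(W) = √26.86 ≈ 5.1827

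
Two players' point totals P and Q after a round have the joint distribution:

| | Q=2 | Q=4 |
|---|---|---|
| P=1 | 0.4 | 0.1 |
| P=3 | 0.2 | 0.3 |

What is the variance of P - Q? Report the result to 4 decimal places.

1.1600

E[P] = 2,  E[Q] = 2.8,  E[PQ] = 6
V(P) = 5 − (2)² = 1;  V(Q) = 8.8 − (2.8)² = 0.96
cov(P,Q) = 6 − (2)(2.8) = 0.4
V(P - Q) = (1)²·1 + (-1)²·0.96 + 2·(1)·(-1)·0.4 = 1.16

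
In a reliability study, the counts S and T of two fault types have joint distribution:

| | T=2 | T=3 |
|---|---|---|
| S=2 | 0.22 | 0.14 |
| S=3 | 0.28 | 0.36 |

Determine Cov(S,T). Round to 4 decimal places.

0.0400

E[S] = 2.64,  E[T] = 2.5
E[ST] = 6.64
Cov(S,T) = E[ST] − E[S]E[T] = 6.64 − (2.64)(2.5) = 0.04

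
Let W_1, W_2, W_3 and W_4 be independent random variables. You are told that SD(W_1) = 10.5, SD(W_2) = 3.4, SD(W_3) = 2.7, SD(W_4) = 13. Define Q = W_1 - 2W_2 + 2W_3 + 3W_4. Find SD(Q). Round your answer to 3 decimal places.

V(W_1) = 110.25, V(W_2) = 11.56, V(W_3) = 7.29, V(W_4) = 169
By independence, V(Q) = (1)²V(W_1) + (-2)²V(W_2) + (2)²V(W_3) + (3)²V(W_4)
= (1)²·110.25 + (-2)²·11.56 + (2)²·7.29 + (3)²·169 = 1706.65
SD(Q) = √1706.65 ≈ 41.312

41.312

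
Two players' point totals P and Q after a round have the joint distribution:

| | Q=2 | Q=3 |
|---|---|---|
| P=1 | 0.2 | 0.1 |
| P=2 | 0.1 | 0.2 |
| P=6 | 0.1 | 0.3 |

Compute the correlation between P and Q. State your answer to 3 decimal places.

E[P] = 3.3,  E[Q] = 2.6
E[PQ] = 8.9
cov(P,Q) = E[PQ] − E[P]E[Q] = 8.9 − (3.3)(2.6) = 0.32
Var(P) = 5.01,  Var(Q) = 0.24
ρ = 0.32 / √(5.01·0.24) ≈ 0.292

0.292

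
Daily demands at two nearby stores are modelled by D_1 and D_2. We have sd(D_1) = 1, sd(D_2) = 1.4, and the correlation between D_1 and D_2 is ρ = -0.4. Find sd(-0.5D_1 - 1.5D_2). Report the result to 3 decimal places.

var(D_1) = (1)² = 1;  var(D_2) = (1.4)² = 1.96
Cov(D_1,D_2) = ρ·sd(D_1)·sd(D_2) = -0.4·1·1.4 = -0.56
var(-0.5D_1 - 1.5D_2) = (-0.5)²·var(D_1) + (-1.5)²·var(D_2) + 2·(-0.5)·(-1.5)·Cov(D_1,D_2)
= 0.25·1 + 2.25·1.96 + 1.5·-0.56 = 3.82
sd(-0.5D_1 - 1.5D_2) = √3.82 ≈ 1.954

1.954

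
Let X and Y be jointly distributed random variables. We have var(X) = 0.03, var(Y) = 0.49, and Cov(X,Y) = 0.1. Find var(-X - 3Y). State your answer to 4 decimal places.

5.0400

var(-X - 3Y) = (-1)²·var(X) + (-3)²·var(Y) + 2·(-1)·(-3)·Cov(X,Y)
= 1·0.03 + 9·0.49 + 6·0.1 = 5.04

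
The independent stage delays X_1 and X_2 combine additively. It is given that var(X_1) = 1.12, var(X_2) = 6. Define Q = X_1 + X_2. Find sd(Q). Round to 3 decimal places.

2.668

By independence, var(Q) = (1)²var(X_1) + (1)²var(X_2)
= (1)²·1.12 + (1)²·6 = 7.12
sd(Q) = √7.12 ≈ 2.668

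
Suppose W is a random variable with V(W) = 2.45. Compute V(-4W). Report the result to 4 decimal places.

39.2000

V(-4W) = (-4)²·V(W) = 16·2.45 = 39.2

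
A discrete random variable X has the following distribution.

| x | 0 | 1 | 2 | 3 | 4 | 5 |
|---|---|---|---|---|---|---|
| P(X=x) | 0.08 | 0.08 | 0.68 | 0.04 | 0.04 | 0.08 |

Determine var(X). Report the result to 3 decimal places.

1.306

E[X] = (0)(0.08) + (1)(0.08) + (2)(0.68) + (3)(0.04) + (4)(0.04) + (5)(0.08) = 2.12
E[X²] = (0)²(0.08) + (1)²(0.08) + (2)²(0.68) + (3)²(0.04) + (4)²(0.04) + (5)²(0.08) = 5.8
var(X) = E[X²] − (E[X])² = 5.8 − (2.12)² = 1.3056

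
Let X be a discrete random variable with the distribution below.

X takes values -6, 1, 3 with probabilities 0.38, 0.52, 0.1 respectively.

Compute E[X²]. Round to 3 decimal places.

E[X²] = (-6)²(0.38) + (1)²(0.52) + (3)²(0.1) = 15.1

15.100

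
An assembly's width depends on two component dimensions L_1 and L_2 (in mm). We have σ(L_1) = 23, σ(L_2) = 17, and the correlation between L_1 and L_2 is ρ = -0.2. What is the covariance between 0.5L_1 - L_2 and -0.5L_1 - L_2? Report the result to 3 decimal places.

V(L_1) = (23)² = 529;  V(L_2) = (17)² = 289
cov(L_1,L_2) = ρ·σ(L_1)·σ(L_2) = -0.2·23·17 = -78.2
cov(0.5L_1 - L_2, -0.5L_1 - L_2) = (0.5)(-0.5)V(L_1) + (-1)(-1)V(L_2) + [(0.5)(-1) + (-1)(-0.5)]cov(L_1,L_2)
= -0.25·529 + 1·289 + 0·-78.2 = 156.75

156.750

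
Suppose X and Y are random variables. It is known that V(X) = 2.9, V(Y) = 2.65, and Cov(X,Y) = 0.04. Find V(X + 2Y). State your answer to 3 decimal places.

V(X + 2Y) = (1)²·V(X) + (2)²·V(Y) + 2·(1)·(2)·Cov(X,Y)
= 1·2.9 + 4·2.65 + 4·0.04 = 13.66

13.660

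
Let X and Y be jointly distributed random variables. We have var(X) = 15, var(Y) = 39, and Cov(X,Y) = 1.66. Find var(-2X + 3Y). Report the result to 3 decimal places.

391.080

var(-2X + 3Y) = (-2)²·var(X) + (3)²·var(Y) + 2·(-2)·(3)·Cov(X,Y)
= 4·15 + 9·39 + -12·1.66 = 391.08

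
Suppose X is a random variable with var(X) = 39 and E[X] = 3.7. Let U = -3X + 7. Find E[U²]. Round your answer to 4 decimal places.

367.8100

E[-3X + 7] = -3·3.7 + 7 = -4.1
var(-3X + 7) = (-3)²·39 = 351
E[U²] = var(U) + (E[U])² = 351 + (-4.1)² = 367.81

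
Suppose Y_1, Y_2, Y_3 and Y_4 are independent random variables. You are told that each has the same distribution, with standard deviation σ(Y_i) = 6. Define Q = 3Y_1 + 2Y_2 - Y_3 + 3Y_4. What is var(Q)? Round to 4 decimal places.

828.0000

var(Y_i) = (6)² = 36
By independence, var(Q) = (3)²var(Y_1) + (2)²var(Y_2) + (-1)²var(Y_3) + (3)²var(Y_4)
= (3)²·36 + (2)²·36 + (-1)²·36 + (3)²·36 = 828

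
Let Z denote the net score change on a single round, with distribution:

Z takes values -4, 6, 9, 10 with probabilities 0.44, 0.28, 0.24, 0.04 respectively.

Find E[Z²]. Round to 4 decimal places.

E[Z²] = (-4)²(0.44) + (6)²(0.28) + (9)²(0.24) + (10)²(0.04) = 40.56

40.5600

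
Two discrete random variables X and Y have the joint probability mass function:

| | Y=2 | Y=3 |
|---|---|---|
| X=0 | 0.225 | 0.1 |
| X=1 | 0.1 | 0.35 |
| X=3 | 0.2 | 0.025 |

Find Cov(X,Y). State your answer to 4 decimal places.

E[X] = 1.125,  E[Y] = 2.475
E[XY] = 2.675
Cov(X,Y) = E[XY] − E[X]E[Y] = 2.675 − (1.125)(2.475) = -0.109375

-0.1094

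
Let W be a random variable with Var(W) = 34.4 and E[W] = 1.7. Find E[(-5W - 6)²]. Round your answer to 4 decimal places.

E[-5W - 6] = -5·1.7 − 6 = -14.5
Var(-5W - 6) = (-5)²·34.4 = 860
E[(-5W - 6)²] = Var((-5W - 6)) + (E[(-5W - 6)])² = 860 + (-14.5)² = 1070.25

1070.2500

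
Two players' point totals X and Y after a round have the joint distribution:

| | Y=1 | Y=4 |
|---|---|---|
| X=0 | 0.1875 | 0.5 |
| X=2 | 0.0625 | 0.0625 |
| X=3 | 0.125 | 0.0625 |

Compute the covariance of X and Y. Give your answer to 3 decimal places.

-0.586

E[X] = 0.8125,  E[Y] = 2.875
E[XY] = 1.75
Cov(X,Y) = E[XY] − E[X]E[Y] = 1.75 − (0.8125)(2.875) = -0.5859375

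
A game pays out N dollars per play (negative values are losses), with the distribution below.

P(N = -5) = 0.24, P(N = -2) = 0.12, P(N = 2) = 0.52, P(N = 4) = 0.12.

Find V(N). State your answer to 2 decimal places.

E[N] = (-5)(0.24) + (-2)(0.12) + (2)(0.52) + (4)(0.12) = 0.08
E[N²] = (-5)²(0.24) + (-2)²(0.12) + (2)²(0.52) + (4)²(0.12) = 10.48
V(N) = E[N²] − (E[N])² = 10.48 − (0.08)² = 10.4736

10.47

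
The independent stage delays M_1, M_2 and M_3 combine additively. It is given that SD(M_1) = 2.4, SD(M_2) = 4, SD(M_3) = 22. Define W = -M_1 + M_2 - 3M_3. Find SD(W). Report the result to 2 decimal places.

66.16

Var(M_1) = 5.76, Var(M_2) = 16, Var(M_3) = 484
By independence, Var(W) = (-1)²Var(M_1) + (1)²Var(M_2) + (-3)²Var(M_3)
= (-1)²·5.76 + (1)²·16 + (-3)²·484 = 4377.76
SD(W) = √4377.76 ≈ 66.16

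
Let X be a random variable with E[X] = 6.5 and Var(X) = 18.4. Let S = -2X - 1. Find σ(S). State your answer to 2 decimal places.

Var(-2X - 1) = (-2)²·18.4 = 73.6
σ(S) = √73.6 ≈ 8.58

8.58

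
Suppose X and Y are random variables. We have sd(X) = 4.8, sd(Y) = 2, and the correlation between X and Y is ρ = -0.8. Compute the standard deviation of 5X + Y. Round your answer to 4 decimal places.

22.4321

Var(X) = (4.8)² = 23.04;  Var(Y) = (2)² = 4
cov(X,Y) = ρ·sd(X)·sd(Y) = -0.8·4.8·2 = -7.68
Var(5X + Y) = (5)²·Var(X) + (1)²·Var(Y) + 2·(5)·(1)·cov(X,Y)
= 25·23.04 + 1·4 + 10·-7.68 = 503.2
sd(5X + Y) = √503.2 ≈ 22.4321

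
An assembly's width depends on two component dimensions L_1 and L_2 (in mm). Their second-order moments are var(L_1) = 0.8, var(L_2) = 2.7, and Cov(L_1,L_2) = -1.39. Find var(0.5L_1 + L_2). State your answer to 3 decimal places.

1.510

var(0.5L_1 + L_2) = (0.5)²·var(L_1) + (1)²·var(L_2) + 2·(0.5)·(1)·Cov(L_1,L_2)
= 0.25·0.8 + 1·2.7 + 1·-1.39 = 1.51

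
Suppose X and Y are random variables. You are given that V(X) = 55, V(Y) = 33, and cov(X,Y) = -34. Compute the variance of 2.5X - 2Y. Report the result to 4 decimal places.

815.7500

V(2.5X - 2Y) = (2.5)²·V(X) + (-2)²·V(Y) + 2·(2.5)·(-2)·cov(X,Y)
= 6.25·55 + 4·33 + -10·-34 = 815.75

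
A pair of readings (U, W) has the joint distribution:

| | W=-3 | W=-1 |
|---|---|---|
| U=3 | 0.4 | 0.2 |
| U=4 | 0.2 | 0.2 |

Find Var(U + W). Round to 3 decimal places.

E[U] = 3.4,  E[W] = -2.2,  E[UW] = -7.4
Var(U) = 11.8 − (3.4)² = 0.24;  Var(W) = 5.8 − (-2.2)² = 0.96
Cov(U,W) = -7.4 − (3.4)(-2.2) = 0.08
Var(U + W) = (1)²·0.24 + (1)²·0.96 + 2·(1)·(1)·0.08 = 1.36

1.360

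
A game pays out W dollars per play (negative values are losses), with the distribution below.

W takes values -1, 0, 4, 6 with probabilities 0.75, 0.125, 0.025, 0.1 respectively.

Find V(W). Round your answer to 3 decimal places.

E[W] = (-1)(0.75) + (0)(0.125) + (4)(0.025) + (6)(0.1) = -0.05
E[W²] = (-1)²(0.75) + (0)²(0.125) + (4)²(0.025) + (6)²(0.1) = 4.75
V(W) = E[W²] − (E[W])² = 4.75 − (-0.05)² = 4.7475

4.748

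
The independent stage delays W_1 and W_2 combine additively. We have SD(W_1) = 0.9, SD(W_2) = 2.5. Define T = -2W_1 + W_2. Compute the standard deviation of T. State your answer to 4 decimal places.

3.0806

Var(W_1) = 0.81, Var(W_2) = 6.25
By independence, Var(T) = (-2)²Var(W_1) + (1)²Var(W_2)
= (-2)²·0.81 + (1)²·6.25 = 9.49
SD(T) = √9.49 ≈ 3.0806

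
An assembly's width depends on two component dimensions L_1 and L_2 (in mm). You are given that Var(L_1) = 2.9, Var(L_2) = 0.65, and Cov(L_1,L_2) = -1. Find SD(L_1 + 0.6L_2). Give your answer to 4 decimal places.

1.3907

Var(L_1 + 0.6L_2) = (1)²·Var(L_1) + (0.6)²·Var(L_2) + 2·(1)·(0.6)·Cov(L_1,L_2)
= 1·2.9 + 0.36·0.65 + 1.2·-1 = 1.934
SD(L_1 + 0.6L_2) = √1.934 ≈ 1.3907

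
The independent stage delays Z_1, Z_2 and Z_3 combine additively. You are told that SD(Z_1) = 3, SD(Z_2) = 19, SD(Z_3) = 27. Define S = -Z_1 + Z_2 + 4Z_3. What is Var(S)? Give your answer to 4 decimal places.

Var(Z_1) = 9, Var(Z_2) = 361, Var(Z_3) = 729
By independence, Var(S) = (-1)²Var(Z_1) + (1)²Var(Z_2) + (4)²Var(Z_3)
= (-1)²·9 + (1)²·361 + (4)²·729 = 12034

12034.0000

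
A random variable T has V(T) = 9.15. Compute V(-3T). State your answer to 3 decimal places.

V(-3T) = (-3)²·V(T) = 9·9.15 = 82.35

82.350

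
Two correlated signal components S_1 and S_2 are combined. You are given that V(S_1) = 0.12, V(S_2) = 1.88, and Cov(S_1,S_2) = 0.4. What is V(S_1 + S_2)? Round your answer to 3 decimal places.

2.800

V(S_1 + S_2) = (1)²·V(S_1) + (1)²·V(S_2) + 2·(1)·(1)·Cov(S_1,S_2)
= 1·0.12 + 1·1.88 + 2·0.4 = 2.8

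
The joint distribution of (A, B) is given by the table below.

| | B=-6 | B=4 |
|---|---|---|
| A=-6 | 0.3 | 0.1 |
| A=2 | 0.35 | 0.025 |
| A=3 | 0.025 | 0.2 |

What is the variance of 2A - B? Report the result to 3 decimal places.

E[A] = -0.975,  E[B] = -2.75,  E[AB] = 6.35
V(A) = 17.925 − (-0.975)² = 16.974375;  V(B) = 29.5 − (-2.75)² = 21.9375
Cov(A,B) = 6.35 − (-0.975)(-2.75) = 3.66875
V(2A - B) = (2)²·16.974375 + (-1)²·21.9375 + 2·(2)·(-1)·3.66875 = 75.16

75.160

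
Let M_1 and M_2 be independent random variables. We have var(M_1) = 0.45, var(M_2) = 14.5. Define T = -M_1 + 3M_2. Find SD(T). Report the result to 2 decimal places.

By independence, var(T) = (-1)²var(M_1) + (3)²var(M_2)
= (-1)²·0.45 + (3)²·14.5 = 130.95
SD(T) = √130.95 ≈ 11.44

11.44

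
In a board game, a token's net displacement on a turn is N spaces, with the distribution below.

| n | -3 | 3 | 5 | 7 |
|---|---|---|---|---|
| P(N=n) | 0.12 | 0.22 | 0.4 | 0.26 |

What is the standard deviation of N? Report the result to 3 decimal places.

2.971

E[N] = (-3)(0.12) + (3)(0.22) + (5)(0.4) + (7)(0.26) = 4.12
E[N²] = (-3)²(0.12) + (3)²(0.22) + (5)²(0.4) + (7)²(0.26) = 25.8
V(N) = E[N²] − (E[N])² = 25.8 − (4.12)² = 8.8256
sd(N) = √8.8256 ≈ 2.971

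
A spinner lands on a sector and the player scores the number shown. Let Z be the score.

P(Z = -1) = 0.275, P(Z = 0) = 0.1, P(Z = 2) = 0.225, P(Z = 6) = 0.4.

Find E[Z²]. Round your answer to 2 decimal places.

E[Z²] = (-1)²(0.275) + (0)²(0.1) + (2)²(0.225) + (6)²(0.4) = 15.575

15.58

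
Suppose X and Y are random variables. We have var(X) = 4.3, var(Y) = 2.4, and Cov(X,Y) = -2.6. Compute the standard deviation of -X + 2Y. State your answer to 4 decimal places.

var(-X + 2Y) = (-1)²·var(X) + (2)²·var(Y) + 2·(-1)·(2)·Cov(X,Y)
= 1·4.3 + 4·2.4 + -4·-2.6 = 24.3
SD(-X + 2Y) = √24.3 ≈ 4.9295

4.9295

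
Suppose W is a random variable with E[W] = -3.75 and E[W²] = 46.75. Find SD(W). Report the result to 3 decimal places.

5.717

Var(W) = 46.75 − (-3.75)² = 32.6875
SD(W) = √32.6875 ≈ 5.717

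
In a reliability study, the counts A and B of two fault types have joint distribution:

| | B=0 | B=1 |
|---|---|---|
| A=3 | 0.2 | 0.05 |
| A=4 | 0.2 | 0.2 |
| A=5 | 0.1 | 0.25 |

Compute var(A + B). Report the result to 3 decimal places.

1.140

E[A] = 4.1,  E[B] = 0.5,  E[AB] = 2.2
var(A) = 17.4 − (4.1)² = 0.59;  var(B) = 0.5 − (0.5)² = 0.25
Cov(A,B) = 2.2 − (4.1)(0.5) = 0.15
var(A + B) = (1)²·0.59 + (1)²·0.25 + 2·(1)·(1)·0.15 = 1.14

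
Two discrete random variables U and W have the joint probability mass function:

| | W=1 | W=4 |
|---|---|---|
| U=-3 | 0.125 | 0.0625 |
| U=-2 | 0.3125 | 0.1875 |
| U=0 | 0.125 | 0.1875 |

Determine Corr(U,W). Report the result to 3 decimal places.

0.219

E[U] = -1.5625,  E[W] = 2.3125
E[UW] = -3.25
Cov(U,W) = E[UW] − E[U]E[W] = -3.25 − (-1.5625)(2.3125) = 0.36328125
V(U) = 1.24609375,  V(W) = 2.21484375
ρ = 0.36328125 / √(1.24609375·2.21484375) ≈ 0.219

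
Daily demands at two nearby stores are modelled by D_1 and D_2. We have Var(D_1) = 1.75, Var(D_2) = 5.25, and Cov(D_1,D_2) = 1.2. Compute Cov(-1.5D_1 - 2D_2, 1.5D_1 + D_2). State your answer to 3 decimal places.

-19.838

Cov(-1.5D_1 - 2D_2, 1.5D_1 + D_2) = (-1.5)(1.5)Var(D_1) + (-2)(1)Var(D_2) + [(-1.5)(1) + (-2)(1.5)]Cov(D_1,D_2)
= -2.25·1.75 + -2·5.25 + -4.5·1.2 = -19.8375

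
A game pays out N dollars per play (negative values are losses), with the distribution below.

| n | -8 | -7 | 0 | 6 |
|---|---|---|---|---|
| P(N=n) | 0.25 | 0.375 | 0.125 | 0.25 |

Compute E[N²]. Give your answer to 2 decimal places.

43.38

E[N²] = (-8)²(0.25) + (-7)²(0.375) + (0)²(0.125) + (6)²(0.25) = 43.375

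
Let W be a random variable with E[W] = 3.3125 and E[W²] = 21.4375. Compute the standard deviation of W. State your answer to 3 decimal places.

V(W) = 21.4375 − (3.3125)² = 10.46484375
SD(W) = √10.46484375 ≈ 3.235

3.235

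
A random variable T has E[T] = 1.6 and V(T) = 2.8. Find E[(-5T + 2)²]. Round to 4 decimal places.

106.0000

E[-5T + 2] = -5·1.6 + 2 = -6
V(-5T + 2) = (-5)²·2.8 = 70
E[(-5T + 2)²] = V((-5T + 2)) + (E[(-5T + 2)])² = 70 + (-6)² = 106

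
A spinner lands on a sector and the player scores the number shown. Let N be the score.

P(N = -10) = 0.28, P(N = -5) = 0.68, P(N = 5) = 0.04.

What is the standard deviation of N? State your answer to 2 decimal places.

3.16

E[N] = (-10)(0.28) + (-5)(0.68) + (5)(0.04) = -6
E[N²] = (-10)²(0.28) + (-5)²(0.68) + (5)²(0.04) = 46
var(N) = E[N²] − (E[N])² = 46 − (-6)² = 10
SD(N) = √10 ≈ 3.16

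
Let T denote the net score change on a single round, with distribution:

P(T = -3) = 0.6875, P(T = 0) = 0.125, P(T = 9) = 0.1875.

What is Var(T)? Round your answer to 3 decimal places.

E[T] = (-3)(0.6875) + (0)(0.125) + (9)(0.1875) = -0.375
E[T²] = (-3)²(0.6875) + (0)²(0.125) + (9)²(0.1875) = 21.375
Var(T) = E[T²] − (E[T])² = 21.375 − (-0.375)² = 21.234375

21.234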